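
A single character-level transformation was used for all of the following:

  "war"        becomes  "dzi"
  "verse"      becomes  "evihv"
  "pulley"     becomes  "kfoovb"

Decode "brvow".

Each letter is replaced by its mirror in the alphabet: a↔z, b↔y, c↔x, and so on (the Atbash cipher).
Decoding brvow: b↔y, r↔i, v↔e, o↔l, w↔d.

yield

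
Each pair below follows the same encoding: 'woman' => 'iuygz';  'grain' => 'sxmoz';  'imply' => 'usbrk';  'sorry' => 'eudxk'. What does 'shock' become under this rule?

enaiw

Shifts by position in woman: pos 0: w→i (+12), pos 1: o→u (+6), pos 2: m→y (+12), pos 3: a→g (+6) — repeating every 2. It's a Vigenère-style cipher with numeric key [12,6]: position i shifts by key[i mod 2].
For shock: s+12=e, h+6=n, o+12=a, c+6=i, k+12=w.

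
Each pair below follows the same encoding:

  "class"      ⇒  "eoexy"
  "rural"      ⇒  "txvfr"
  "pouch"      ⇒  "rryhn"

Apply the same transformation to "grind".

iumsj

In class: c→e is +2, l→o is +3, a→e is +4, s→x is +5 — the shift increases by 1 each position. Each letter shifts forward by (position + 2), i.e. 2, 3, 4, … — the shift grows by one for each successive letter.
On grind: g+2=i, r+3=u, i+4=m, n+5=s, d+6=j.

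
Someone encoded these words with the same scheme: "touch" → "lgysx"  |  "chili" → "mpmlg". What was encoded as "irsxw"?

stone

The output letters match the input read backwards, each shifted +4: touch reversed is hcuot. Two steps: reverse the string, then apply a Caesar shift of +4.
Reversing it on irsxw: shift back: i−4=e, r−4=n, s−4=o, x−4=t, w−4=s → enots; then reverse → stone.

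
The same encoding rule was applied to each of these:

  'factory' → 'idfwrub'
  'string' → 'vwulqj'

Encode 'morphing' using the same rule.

prusklqj

Compare letters: f→i is +3, a→d is +3, c→f is +3 — a constant shift. It's a constant shift of +3 (ROT3).
For morphing: m+3=p, o+3=r, r+3=u, p+3=s, h+3=k, i+3=l, n+3=q, g+3=j.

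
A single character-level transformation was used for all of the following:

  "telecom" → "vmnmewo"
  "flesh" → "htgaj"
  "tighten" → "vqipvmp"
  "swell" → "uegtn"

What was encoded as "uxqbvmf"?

spotted

Shifts by position in telecom: pos 0: t→v (+2), pos 1: e→m (+8), pos 2: l→n (+2), pos 3: e→m (+8) — repeating every 2. It's a Vigenère-style cipher with numeric key [2,8]: position i shifts by key[i mod 2].
Decoding uxqbvmf: u−2=s, x−8=p, q−2=o, b−8=t, v−2=t, m−8=e, f−2=d.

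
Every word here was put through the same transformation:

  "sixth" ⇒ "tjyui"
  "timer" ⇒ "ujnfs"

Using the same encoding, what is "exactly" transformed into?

fybdumz

Each letter is shifted forward by 1 in the alphabet (a Caesar shift of +1).
For exactly: e+1=f, x+1=y, a+1=b, c+1=d, t+1=u, l+1=m, y+1=z.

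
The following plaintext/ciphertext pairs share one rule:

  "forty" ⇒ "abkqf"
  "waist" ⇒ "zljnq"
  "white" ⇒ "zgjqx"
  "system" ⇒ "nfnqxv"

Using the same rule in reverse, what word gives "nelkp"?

f(5)→a(0) and o(14)→b(1) fit y≡3x+11 (mod 26); the inverse of 3 mod 26 is 9. Treating letters as 0–25, the rule is x ↦ 3x + 11 (mod 26).
Reversing it on nelkp: n(13)→9·(13−11)≡18=s; e(4)→9·(4−11)≡15=p; l(11)→9·(11−11)≡0=a; k(10)→9·(10−11)≡17=r; p(15)→9·(15−11)≡10=k (all mod 26).

spark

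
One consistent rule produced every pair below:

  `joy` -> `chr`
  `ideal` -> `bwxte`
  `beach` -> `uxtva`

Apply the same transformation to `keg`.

dxz

Compare letters: j→c is +19, o→h is +19, y→r is +19 — a constant shift. It's a constant shift of +19 (ROT19).
Applying it to keg: k+19=d, e+19=x, g+19=z.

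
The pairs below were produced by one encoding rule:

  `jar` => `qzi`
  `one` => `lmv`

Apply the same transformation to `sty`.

Each pair mirrors across the alphabet (j↔q, a↔z, r↔i): positions sum to 25. Letters are reflected about the middle of the alphabet (position → 25−position): Atbash.
Applying it to sty: s↔h, t↔g, y↔b.

hgb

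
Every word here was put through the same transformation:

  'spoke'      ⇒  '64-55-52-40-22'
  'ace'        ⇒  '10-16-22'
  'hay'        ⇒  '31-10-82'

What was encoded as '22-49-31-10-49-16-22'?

Each letter becomes 3×(its alphabet position, a=1..z=26) + 7.
Reversing it on 22-49-31-10-49-16-22: 22→(22−7)÷3=5=e, 49→(49−7)÷3=14=n, 31→(31−7)÷3=8=h, 10→(10−7)÷3=1=a, 49→(49−7)÷3=14=n, 16→(16−7)÷3=3=c, 22→(22−7)÷3=5=e.

enhance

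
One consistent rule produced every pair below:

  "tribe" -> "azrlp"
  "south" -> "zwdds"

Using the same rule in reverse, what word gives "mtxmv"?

flock

In tribe: t→a is +7, r→z is +8, i→r is +9, b→l is +10 — the shift increases by 1 each position. The shift increases by 1 at each position, starting from +7: 7, 8, 9, ….
Reversing it on mtxmv: m−7=f, t−8=l, x−9=o, m−10=c, v−11=k.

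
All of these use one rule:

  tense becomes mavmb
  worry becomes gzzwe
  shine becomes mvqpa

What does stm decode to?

elk

The word is reversed, then every letter is shifted forward by 8.
Decoding stm: shift back: s−8=k, t−8=l, m−8=e → kle; then reverse → elk.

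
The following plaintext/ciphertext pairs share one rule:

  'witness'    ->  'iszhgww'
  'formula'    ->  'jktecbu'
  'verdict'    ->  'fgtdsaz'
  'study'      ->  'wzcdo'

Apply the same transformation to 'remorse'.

w(22)→i(8) and i(8)→s(18) fit y≡3x+20 (mod 26); the inverse of 3 mod 26 is 9. This is an affine cipher: with a=0,…,z=25, each position x becomes (3x+20) mod 26.
Applying it to remorse: r(17)→3·17+20≡19=t; e(4)→3·4+20≡6=g; m(12)→3·12+20≡4=e; o(14)→3·14+20≡10=k; r(17)→3·17+20≡19=t; s(18)→3·18+20≡22=w; e(4)→3·4+20≡6=g (all mod 26).

tgektwg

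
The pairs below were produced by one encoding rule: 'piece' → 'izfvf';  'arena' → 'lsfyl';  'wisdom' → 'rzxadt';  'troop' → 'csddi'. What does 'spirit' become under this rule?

xizszc

This is an affine cipher: with a=0,…,z=25, each position x becomes (5x+11) mod 26.
On spirit: s(18)→5·18+11≡23=x; p(15)→5·15+11≡8=i; i(8)→5·8+11≡25=z; r(17)→5·17+11≡18=s; i(8)→5·8+11≡25=z; t(19)→5·19+11≡2=c (all mod 26).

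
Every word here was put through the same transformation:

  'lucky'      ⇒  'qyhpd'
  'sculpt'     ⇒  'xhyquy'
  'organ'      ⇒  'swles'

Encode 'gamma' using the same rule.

The shift depends on letter class: consonant l→q is +5, but vowel u→y is +4. Two shifts are in play — +4 for a/e/i/o/u, +5 for every other letter.
For gamma: g(cons)+5=l, a(vowel)+4=e, m(cons)+5=r, m(cons)+5=r, a(vowel)+4=e.

lerre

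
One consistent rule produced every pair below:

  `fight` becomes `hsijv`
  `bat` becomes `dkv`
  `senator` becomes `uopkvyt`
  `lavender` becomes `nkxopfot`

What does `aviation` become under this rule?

The rule splits by letter class: vowels +10, consonants +2.
Applying it to aviation: a(vowel)+10=k, v(cons)+2=x, i(vowel)+10=s, a(vowel)+10=k, t(cons)+2=v, i(vowel)+10=s, o(vowel)+10=y, n(cons)+2=p.

kxskvsyp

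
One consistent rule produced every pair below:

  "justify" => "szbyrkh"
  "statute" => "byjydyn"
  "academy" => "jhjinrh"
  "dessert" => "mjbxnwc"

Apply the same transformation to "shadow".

bmjixb

Shifts by position in justify: pos 0: j→s (+9), pos 1: u→z (+5), pos 2: s→b (+9), pos 3: t→y (+5) — repeating every 2. It's a Vigenère-style cipher with numeric key [9,5]: position i shifts by key[i mod 2].
For shadow: s+9=b, h+5=m, a+9=j, d+5=i, o+9=x, w+5=b.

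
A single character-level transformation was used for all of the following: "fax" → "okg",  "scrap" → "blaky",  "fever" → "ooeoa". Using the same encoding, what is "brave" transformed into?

kakeo

Two shifts are in play — +10 for a/e/i/o/u, +9 for every other letter.
On brave: b(cons)+9=k, r(cons)+9=a, a(vowel)+10=k, v(cons)+9=e, e(vowel)+10=o.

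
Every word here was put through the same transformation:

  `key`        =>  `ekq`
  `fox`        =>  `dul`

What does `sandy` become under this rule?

The output letters match the input read backwards, each shifted +6: key reversed is yek. Two steps: reverse the string, then apply a Caesar shift of +6.
For sandy: reverse → ydnas; then shift: y+6=e, d+6=j, n+6=t, a+6=g, s+6=y.

ejtgy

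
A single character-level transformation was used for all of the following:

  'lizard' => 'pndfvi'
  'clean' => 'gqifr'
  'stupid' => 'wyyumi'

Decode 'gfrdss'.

The shifts repeat in a cycle of length 2: positions 0,1,… shift by +4, +5, then the pattern repeats.
Decoding gfrdss: g−4=c, f−5=a, r−4=n, d−5=y, s−4=o, s−5=n.

canyon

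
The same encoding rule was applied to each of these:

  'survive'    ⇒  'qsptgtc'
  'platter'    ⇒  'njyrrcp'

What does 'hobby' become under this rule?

fmzzw

Every letter moves 24 places later in the alphabet, wrapping around z→a.
Applying it to hobby: h+24=f, o+24=m, b+24=z, b+24=z, y+24=w.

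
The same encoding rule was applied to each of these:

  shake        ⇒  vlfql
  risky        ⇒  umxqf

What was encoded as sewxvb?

In shake: s→v is +3, h→l is +4, a→f is +5, k→q is +6 — the shift increases by 1 each position. The shift increases by 1 at each position, starting from +3: 3, 4, 5, ….
Undoing it on sewxvb: s−3=p, e−4=a, w−5=r, x−6=r, v−7=o, b−8=t.

parrot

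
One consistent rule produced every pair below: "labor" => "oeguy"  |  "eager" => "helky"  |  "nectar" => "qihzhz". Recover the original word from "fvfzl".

crate

In labor: l→o is +3, a→e is +4, b→g is +5, o→u is +6 — the shift increases by 1 each position. Each letter shifts forward by (position + 3), i.e. 3, 4, 5, … — the shift grows by one for each successive letter.
Reversing it on fvfzl: f−3=c, v−4=r, f−5=a, z−6=t, l−7=e.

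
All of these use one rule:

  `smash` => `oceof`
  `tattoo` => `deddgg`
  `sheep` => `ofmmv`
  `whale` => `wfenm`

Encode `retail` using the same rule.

zmdeun

s(18)→o(14) and m(12)→c(2) fit y≡15x+4 (mod 26); the inverse of 15 mod 26 is 7. Each letter's alphabet position (a=0..z=25) is mapped through 15·x+4 mod 26 — an affine cipher.
For retail: r(17)→15·17+4≡25=z; e(4)→15·4+4≡12=m; t(19)→15·19+4≡3=d; a(0)→15·0+4≡4=e; i(8)→15·8+4≡20=u; l(11)→15·11+4≡13=n (all mod 26).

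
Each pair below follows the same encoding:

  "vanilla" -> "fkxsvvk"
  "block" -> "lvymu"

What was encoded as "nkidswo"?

Compare letters: v→f is +10, a→k is +10, n→x is +10 — a constant shift. This is a Caesar cipher with shift 10.
Reversing it on nkidswo: n−10=d, k−10=a, i−10=y, d−10=t, s−10=i, w−10=m, o−10=e.

daytime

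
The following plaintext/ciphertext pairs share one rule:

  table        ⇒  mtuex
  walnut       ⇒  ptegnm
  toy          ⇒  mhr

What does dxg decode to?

Compare letters: t→m is +19, a→t is +19, b→u is +19 — a constant shift. This is a Caesar cipher with shift 19.
Decoding dxg: d−19=k, x−19=e, g−19=n.

ken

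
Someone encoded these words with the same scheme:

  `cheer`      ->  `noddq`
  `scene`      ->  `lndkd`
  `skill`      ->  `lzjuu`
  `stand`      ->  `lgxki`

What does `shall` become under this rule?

c(2)→n(13) and h(7)→o(14) fit y≡21x+23 (mod 26); the inverse of 21 mod 26 is 5. This is an affine cipher: with a=0,…,z=25, each position x becomes (21x+23) mod 26.
Applying it to shall: s(18)→21·18+23≡11=l; h(7)→21·7+23≡14=o; a(0)→21·0+23≡23=x; l(11)→21·11+23≡20=u; l(11)→21·11+23≡20=u (all mod 26).

loxuu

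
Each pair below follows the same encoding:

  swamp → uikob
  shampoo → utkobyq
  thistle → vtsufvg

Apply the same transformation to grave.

It's a Vigenère-style cipher with numeric key [2,12,10]: position i shifts by key[i mod 3].
On grave: g+2=i, r+12=d, a+10=k, v+2=x, e+12=q.

idkxq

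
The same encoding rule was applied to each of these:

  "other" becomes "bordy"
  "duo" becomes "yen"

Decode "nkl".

bad

The output letters match the input read backwards, each shifted +10: other reversed is rehto. Two steps: reverse the string, then apply a Caesar shift of +10.
Undoing it on nkl: shift back: n−10=d, k−10=a, l−10=b → dab; then reverse → bad.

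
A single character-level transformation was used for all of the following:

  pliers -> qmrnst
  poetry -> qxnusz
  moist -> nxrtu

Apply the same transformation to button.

cduuxo

Vowels shift forward by 9 and consonants shift forward by 1.
On button: b(cons)+1=c, u(vowel)+9=d, t(cons)+1=u, t(cons)+1=u, o(vowel)+9=x, n(cons)+1=o.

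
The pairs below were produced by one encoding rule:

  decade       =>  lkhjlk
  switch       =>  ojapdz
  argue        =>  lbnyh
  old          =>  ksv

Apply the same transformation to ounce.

The output letters match the input read backwards, each shifted +7: decade reversed is edaced. The word is reversed, then every letter is shifted forward by 7.
Applying it to ounce: reverse → ecnuo; then shift: e+7=l, c+7=j, n+7=u, u+7=b, o+7=v.

ljubv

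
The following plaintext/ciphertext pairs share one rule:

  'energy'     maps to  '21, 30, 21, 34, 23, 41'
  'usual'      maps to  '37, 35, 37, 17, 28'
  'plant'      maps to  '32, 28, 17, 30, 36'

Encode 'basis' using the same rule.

e is letter #5 and maps to 21: an offset of 16. The number is (letter's place in the alphabet, a=1) + 16.
Applying it to basis: b=2→18, a=1→17, s=19→35, i=9→25, s=19→35.

18, 17, 35, 25, 35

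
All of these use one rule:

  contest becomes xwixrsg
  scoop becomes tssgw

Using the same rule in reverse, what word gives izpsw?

solve

The output letters match the input read backwards, each shifted +4: contest reversed is tsetnoc. The word is reversed, then every letter is shifted forward by 4.
Undoing it on izpsw: shift back: i−4=e, z−4=v, p−4=l, s−4=o, w−4=s → evlos; then reverse → solve.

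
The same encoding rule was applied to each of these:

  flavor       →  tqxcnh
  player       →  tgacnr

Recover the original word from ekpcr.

panic

The word is reversed, then every letter is shifted forward by 2.
Reversing it on ekpcr: shift back: e−2=c, k−2=i, p−2=n, c−2=a, r−2=p → cinap; then reverse → panic.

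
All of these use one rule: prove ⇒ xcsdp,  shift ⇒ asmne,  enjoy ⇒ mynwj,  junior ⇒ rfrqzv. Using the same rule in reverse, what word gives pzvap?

A repeating key of period 3 is used — shifts +8, +11, +4 over and over.
Decoding pzvap: p−8=h, z−11=o, v−4=r, a−8=s, p−11=e.

horse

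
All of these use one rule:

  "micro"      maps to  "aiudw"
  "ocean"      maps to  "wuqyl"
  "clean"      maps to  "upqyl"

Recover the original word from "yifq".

Treating letters as 0–25, the rule is x ↦ 11x + 24 (mod 26).
Reversing it on yifq: y(24)→19·(24−24)≡0=a; i(8)→19·(8−24)≡8=i; f(5)→19·(5−24)≡3=d; q(16)→19·(16−24)≡4=e (all mod 26).

aide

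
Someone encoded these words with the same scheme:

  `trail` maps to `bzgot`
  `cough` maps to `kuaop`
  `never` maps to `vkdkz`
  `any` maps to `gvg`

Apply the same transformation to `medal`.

uklgt

The shift depends on letter class: consonant t→b is +8, but vowel a→g is +6. Vowels shift forward by 6 and consonants shift forward by 8.
Applying it to medal: m(cons)+8=u, e(vowel)+6=k, d(cons)+8=l, a(vowel)+6=g, l(cons)+8=t.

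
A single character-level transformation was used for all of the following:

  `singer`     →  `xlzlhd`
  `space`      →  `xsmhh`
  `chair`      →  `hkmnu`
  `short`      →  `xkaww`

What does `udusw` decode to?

The shifts repeat in a cycle of length 3: positions 0,1,… shift by +5, +3, +12, then the pattern repeats.
Reversing it on udusw: u−5=p, d−3=a, u−12=i, s−5=n, w−3=t.

paint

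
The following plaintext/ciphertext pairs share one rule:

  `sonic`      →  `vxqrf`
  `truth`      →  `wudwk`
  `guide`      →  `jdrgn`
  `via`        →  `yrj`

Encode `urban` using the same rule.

The shift depends on letter class: consonant s→v is +3, but vowel o→x is +9. Vowels shift forward by 9 and consonants shift forward by 3.
For urban: u(vowel)+9=d, r(cons)+3=u, b(cons)+3=e, a(vowel)+9=j, n(cons)+3=q.

duejq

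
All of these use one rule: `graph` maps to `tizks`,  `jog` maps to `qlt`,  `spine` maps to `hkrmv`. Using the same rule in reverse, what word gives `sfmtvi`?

hunger

Each pair mirrors across the alphabet (g↔t, r↔i, a↔z): positions sum to 25. Letters are reflected about the middle of the alphabet (position → 25−position): Atbash.
Undoing it on sfmtvi: s↔h, f↔u, m↔n, t↔g, v↔e, i↔r.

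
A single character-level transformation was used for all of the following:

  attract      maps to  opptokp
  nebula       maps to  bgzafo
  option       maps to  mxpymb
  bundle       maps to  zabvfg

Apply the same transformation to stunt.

epabp

a(0)→o(14) and t(19)→p(15) fit y≡11x+14 (mod 26); the inverse of 11 mod 26 is 19. Treating letters as 0–25, the rule is x ↦ 11x + 14 (mod 26).
For stunt: s(18)→11·18+14≡4=e; t(19)→11·19+14≡15=p; u(20)→11·20+14≡0=a; n(13)→11·13+14≡1=b; t(19)→11·19+14≡15=p (all mod 26).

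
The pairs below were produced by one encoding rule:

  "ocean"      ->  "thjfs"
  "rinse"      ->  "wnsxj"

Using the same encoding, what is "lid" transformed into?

qni

Each letter is shifted forward by 5 in the alphabet (a Caesar shift of +5).
For lid: l+5=q, i+5=n, d+5=i.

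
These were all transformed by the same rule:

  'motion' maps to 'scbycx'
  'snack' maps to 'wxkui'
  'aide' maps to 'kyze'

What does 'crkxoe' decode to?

orange

m(12)→s(18) and o(14)→c(2) fit y≡5x+10 (mod 26); the inverse of 5 mod 26 is 21. This is an affine cipher: with a=0,…,z=25, each position x becomes (5x+10) mod 26.
Decoding crkxoe: c(2)→21·(2−10)≡14=o; r(17)→21·(17−10)≡17=r; k(10)→21·(10−10)≡0=a; x(23)→21·(23−10)≡13=n; o(14)→21·(14−10)≡6=g; e(4)→21·(4−10)≡4=e (all mod 26).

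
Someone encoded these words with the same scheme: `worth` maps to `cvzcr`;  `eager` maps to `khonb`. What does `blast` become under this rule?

Letter i (0-indexed) is shifted by i+6, so successive shifts are 6, 7, 8, ….
For blast: b+6=h, l+7=s, a+8=i, s+9=b, t+10=d.

hsibd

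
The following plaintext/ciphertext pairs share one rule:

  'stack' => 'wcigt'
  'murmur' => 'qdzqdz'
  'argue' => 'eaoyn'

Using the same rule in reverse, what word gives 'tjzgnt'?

parcel

Shifts by position in stack: pos 0: s→w (+4), pos 1: t→c (+9), pos 2: a→i (+8), pos 3: c→g (+4), pos 4: k→t (+9) — repeating every 3. The shifts repeat in a cycle of length 3: positions 0,1,… shift by +4, +9, +8, then the pattern repeats.
Reversing it on tjzgnt: t−4=p, j−9=a, z−8=r, g−4=c, n−9=e, t−8=l.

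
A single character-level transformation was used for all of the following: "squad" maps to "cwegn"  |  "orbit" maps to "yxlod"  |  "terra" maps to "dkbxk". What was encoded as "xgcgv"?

nasal

Shifts by position in squad: pos 0: s→c (+10), pos 1: q→w (+6), pos 2: u→e (+10), pos 3: a→g (+6) — repeating every 2. The shifts repeat in a cycle of length 2: positions 0,1,… shift by +10, +6, then the pattern repeats.
Undoing it on xgcgv: x−10=n, g−6=a, c−10=s, g−6=a, v−10=l.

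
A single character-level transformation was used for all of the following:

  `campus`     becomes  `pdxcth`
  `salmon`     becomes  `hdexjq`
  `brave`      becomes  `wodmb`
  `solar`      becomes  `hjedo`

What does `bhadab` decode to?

estate

c(2)→p(15) and a(0)→d(3) fit y≡19x+3 (mod 26); the inverse of 19 mod 26 is 11. This is an affine cipher: with a=0,…,z=25, each position x becomes (19x+3) mod 26.
Undoing it on bhadab: b(1)→11·(1−3)≡4=e; h(7)→11·(7−3)≡18=s; a(0)→11·(0−3)≡19=t; d(3)→11·(3−3)≡0=a; a(0)→11·(0−3)≡19=t; b(1)→11·(1−3)≡4=e (all mod 26).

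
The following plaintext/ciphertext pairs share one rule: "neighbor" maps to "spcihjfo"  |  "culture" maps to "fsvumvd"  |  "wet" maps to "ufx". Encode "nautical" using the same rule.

mbdjuvbo

The output letters match the input read backwards, each shifted +1: neighbor reversed is robhgien. Two steps: reverse the string, then apply a Caesar shift of +1.
Applying it to nautical: reverse → lacituan; then shift: l+1=m, a+1=b, c+1=d, i+1=j, t+1=u, u+1=v, a+1=b, n+1=o.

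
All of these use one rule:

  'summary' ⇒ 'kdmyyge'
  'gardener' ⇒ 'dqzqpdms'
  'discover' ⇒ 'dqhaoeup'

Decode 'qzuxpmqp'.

The output letters match the input read backwards, each shifted +12: summary reversed is yrammus. Two steps: reverse the string, then apply a Caesar shift of +12.
Reversing it on qzuxpmqp: shift back: q−12=e, z−12=n, u−12=i, x−12=l, p−12=d, m−12=a, q−12=e, p−12=d → enildaed; then reverse → deadline.

deadline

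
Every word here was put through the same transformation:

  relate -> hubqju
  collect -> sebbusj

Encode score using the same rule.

Compare letters: r→h is +16, e→u is +16, l→b is +16 — a constant shift. It's a constant shift of +16 (ROT16).
Applying it to score: s+16=i, c+16=s, o+16=e, r+16=h, e+16=u.

isehu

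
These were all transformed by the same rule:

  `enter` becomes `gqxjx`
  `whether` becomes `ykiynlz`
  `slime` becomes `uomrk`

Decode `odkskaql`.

In enter: e→g is +2, n→q is +3, t→x is +4, e→j is +5 — the shift increases by 1 each position. Letter i (0-indexed) is shifted by i+2, so successive shifts are 2, 3, 4, ….
Undoing it on odkskaql: o−2=m, d−3=a, k−4=g, s−5=n, k−6=e, a−7=t, q−8=i, l−9=c.

magnetic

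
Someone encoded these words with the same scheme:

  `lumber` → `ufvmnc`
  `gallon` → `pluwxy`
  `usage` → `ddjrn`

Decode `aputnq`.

relief

It's a Vigenère-style cipher with numeric key [9,11]: position i shifts by key[i mod 2].
Undoing it on aputnq: a−9=r, p−11=e, u−9=l, t−11=i, n−9=e, q−11=f.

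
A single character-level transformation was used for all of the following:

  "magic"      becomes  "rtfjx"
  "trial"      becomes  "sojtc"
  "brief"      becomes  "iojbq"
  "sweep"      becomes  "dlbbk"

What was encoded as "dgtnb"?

Treating letters as 0–25, the rule is x ↦ 15x + 19 (mod 26).
Decoding dgtnb: d(3)→7·(3−19)≡18=s; g(6)→7·(6−19)≡13=n; t(19)→7·(19−19)≡0=a; n(13)→7·(13−19)≡10=k; b(1)→7·(1−19)≡4=e (all mod 26).

snake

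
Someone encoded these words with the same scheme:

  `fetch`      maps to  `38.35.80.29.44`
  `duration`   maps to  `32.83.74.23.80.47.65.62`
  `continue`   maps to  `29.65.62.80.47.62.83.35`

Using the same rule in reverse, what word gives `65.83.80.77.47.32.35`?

f(#6)→38 and e(#5)→35: differences scale by 3, so n = 3·pos + 20. The formula is n = 3×(alphabet index, a=1) + 20.
Decoding 65.83.80.77.47.32.35: 65→(65−20)÷3=15=o, 83→(83−20)÷3=21=u, 80→(80−20)÷3=20=t, 77→(77−20)÷3=19=s, 47→(47−20)÷3=9=i, 32→(32−20)÷3=4=d, 35→(35−20)÷3=5=e.

outside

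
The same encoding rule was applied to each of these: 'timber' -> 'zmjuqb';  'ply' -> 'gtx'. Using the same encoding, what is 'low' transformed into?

ewt

The word is reversed, then every letter is shifted forward by 8.
For low: reverse → wol; then shift: w+8=e, o+8=w, l+8=t.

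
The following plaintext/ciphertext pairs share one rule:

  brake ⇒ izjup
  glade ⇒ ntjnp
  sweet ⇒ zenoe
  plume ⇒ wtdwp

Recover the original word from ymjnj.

In brake: b→i is +7, r→z is +8, a→j is +9, k→u is +10 — the shift increases by 1 each position. The shift increases by 1 at each position, starting from +7: 7, 8, 9, ….
Reversing it on ymjnj: y−7=r, m−8=e, j−9=a, n−10=d, j−11=y.

ready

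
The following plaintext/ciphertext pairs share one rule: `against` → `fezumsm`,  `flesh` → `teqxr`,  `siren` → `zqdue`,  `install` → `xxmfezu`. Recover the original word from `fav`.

The output letters match the input read backwards, each shifted +12: against reversed is tsniaga. Read the word backwards and shift each letter +12.
Reversing it on fav: shift back: f−12=t, a−12=o, v−12=j → toj; then reverse → jot.

jot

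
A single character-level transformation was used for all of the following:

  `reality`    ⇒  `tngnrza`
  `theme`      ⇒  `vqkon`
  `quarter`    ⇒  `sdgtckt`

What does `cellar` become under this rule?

Shifts by position in reality: pos 0: r→t (+2), pos 1: e→n (+9), pos 2: a→g (+6), pos 3: l→n (+2), pos 4: i→r (+9), pos 5: t→z (+6) — repeating every 3. A repeating key of period 3 is used — shifts +2, +9, +6 over and over.
On cellar: c+2=e, e+9=n, l+6=r, l+2=n, a+9=j, r+6=x.

enrnjx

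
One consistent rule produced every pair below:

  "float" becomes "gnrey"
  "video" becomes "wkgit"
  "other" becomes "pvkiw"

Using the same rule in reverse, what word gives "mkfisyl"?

license

The shift increases by 1 at each position, starting from +1: 1, 2, 3, ….
Decoding mkfisyl: m−1=l, k−2=i, f−3=c, i−4=e, s−5=n, y−6=s, l−7=e.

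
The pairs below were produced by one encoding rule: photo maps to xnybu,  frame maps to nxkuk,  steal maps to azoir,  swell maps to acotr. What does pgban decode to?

harsh

Shifts by position in photo: pos 0: p→x (+8), pos 1: h→n (+6), pos 2: o→y (+10), pos 3: t→b (+8), pos 4: o→u (+6) — repeating every 3. The shifts repeat in a cycle of length 3: positions 0,1,… shift by +8, +6, +10, then the pattern repeats.
Decoding pgban: p−8=h, g−6=a, b−10=r, a−8=s, n−6=h.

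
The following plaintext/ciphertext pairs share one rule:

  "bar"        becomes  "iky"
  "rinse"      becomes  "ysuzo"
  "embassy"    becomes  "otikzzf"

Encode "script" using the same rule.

The rule splits by letter class: vowels +10, consonants +7.
Applying it to script: s(cons)+7=z, c(cons)+7=j, r(cons)+7=y, i(vowel)+10=s, p(cons)+7=w, t(cons)+7=a.

zjyswa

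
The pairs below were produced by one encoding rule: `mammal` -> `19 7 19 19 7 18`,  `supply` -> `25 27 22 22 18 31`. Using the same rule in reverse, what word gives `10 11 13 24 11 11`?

m is letter #13 and maps to 19: an offset of 6. The number is (letter's place in the alphabet, a=1) + 6.
Reversing it on 10 11 13 24 11 11: 10→(10−6)÷1=4=d, 11→(11−6)÷1=5=e, 13→(13−6)÷1=7=g, 24→(24−6)÷1=18=r, 11→(11−6)÷1=5=e, 11→(11−6)÷1=5=e.

degree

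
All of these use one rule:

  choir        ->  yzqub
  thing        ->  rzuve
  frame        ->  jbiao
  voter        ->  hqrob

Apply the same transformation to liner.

fuvob

c(2)→y(24) and h(7)→z(25) fit y≡21x+8 (mod 26); the inverse of 21 mod 26 is 5. Treating letters as 0–25, the rule is x ↦ 21x + 8 (mod 26).
On liner: l(11)→21·11+8≡5=f; i(8)→21·8+8≡20=u; n(13)→21·13+8≡21=v; e(4)→21·4+8≡14=o; r(17)→21·17+8≡1=b (all mod 26).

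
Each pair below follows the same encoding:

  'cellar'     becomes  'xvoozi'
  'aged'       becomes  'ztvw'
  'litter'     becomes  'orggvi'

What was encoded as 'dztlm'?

Each pair mirrors across the alphabet (c↔x, e↔v, l↔o): positions sum to 25. Letters are reflected about the middle of the alphabet (position → 25−position): Atbash.
Undoing it on dztlm: d↔w, z↔a, t↔g, l↔o, m↔n.

wagon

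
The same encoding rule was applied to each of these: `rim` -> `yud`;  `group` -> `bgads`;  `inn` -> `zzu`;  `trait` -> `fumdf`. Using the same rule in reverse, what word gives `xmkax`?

loyal

The output letters match the input read backwards, each shifted +12: rim reversed is mir. Two steps: reverse the string, then apply a Caesar shift of +12.
Decoding xmkax: shift back: x−12=l, m−12=a, k−12=y, a−12=o, x−12=l → layol; then reverse → loyal.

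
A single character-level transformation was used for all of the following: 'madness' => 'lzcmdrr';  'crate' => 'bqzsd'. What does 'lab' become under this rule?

It's a constant shift of +25 (ROT25).
Applying it to lab: l+25=k, a+25=z, b+25=a.

kza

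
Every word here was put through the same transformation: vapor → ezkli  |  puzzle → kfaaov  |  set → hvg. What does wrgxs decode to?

ditch

Letters are reflected about the middle of the alphabet (position → 25−position): Atbash.
Reversing it on wrgxs: w↔d, r↔i, g↔t, x↔c, s↔h.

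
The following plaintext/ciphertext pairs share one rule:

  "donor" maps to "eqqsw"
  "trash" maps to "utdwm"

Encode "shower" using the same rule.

tjrajx

In donor: d→e is +1, o→q is +2, n→q is +3, o→s is +4 — the shift increases by 1 each position. Each letter shifts forward by (position + 1), i.e. 1, 2, 3, … — the shift grows by one for each successive letter.
For shower: s+1=t, h+2=j, o+3=r, w+4=a, e+5=j, r+6=x.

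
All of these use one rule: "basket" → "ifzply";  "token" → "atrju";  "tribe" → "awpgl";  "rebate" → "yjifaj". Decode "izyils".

It's a Vigenère-style cipher with numeric key [7,5]: position i shifts by key[i mod 2].
Undoing it on izyils: i−7=b, z−5=u, y−7=r, i−5=d, l−7=e, s−5=n.

burden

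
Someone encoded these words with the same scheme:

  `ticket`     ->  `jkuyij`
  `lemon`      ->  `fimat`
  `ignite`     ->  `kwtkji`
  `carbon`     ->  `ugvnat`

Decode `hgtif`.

panel

t(19)→j(9) and i(8)→k(10) fit y≡7x+6 (mod 26); the inverse of 7 mod 26 is 15. Treating letters as 0–25, the rule is x ↦ 7x + 6 (mod 26).
Reversing it on hgtif: h(7)→15·(7−6)≡15=p; g(6)→15·(6−6)≡0=a; t(19)→15·(19−6)≡13=n; i(8)→15·(8−6)≡4=e; f(5)→15·(5−6)≡11=l (all mod 26).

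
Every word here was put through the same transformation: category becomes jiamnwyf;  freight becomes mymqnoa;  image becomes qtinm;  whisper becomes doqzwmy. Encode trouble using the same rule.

aywcism

The shift depends on letter class: consonant c→j is +7, but vowel a→i is +8. Vowels shift forward by 8 and consonants shift forward by 7.
For trouble: t(cons)+7=a, r(cons)+7=y, o(vowel)+8=w, u(vowel)+8=c, b(cons)+7=i, l(cons)+7=s, e(vowel)+8=m.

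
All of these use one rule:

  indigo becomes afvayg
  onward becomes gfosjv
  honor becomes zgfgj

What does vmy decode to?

dug

Compare letters: i→a is +18, n→f is +18, d→v is +18 — a constant shift. This is a Caesar cipher with shift 18.
Decoding vmy: v−18=d, m−18=u, y−18=g.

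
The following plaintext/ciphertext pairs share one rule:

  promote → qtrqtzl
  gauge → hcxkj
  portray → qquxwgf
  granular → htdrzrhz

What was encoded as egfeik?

In promote: p→q is +1, r→t is +2, o→r is +3, m→q is +4 — the shift increases by 1 each position. Each letter shifts forward by (position + 1), i.e. 1, 2, 3, … — the shift grows by one for each successive letter.
Decoding egfeik: e−1=d, g−2=e, f−3=c, e−4=a, i−5=d, k−6=e.

decade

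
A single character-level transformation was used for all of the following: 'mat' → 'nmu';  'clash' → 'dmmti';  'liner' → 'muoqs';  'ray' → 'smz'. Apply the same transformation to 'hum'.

ign

The rule splits by letter class: vowels +12, consonants +1.
Applying it to hum: h(cons)+1=i, u(vowel)+12=g, m(cons)+1=n.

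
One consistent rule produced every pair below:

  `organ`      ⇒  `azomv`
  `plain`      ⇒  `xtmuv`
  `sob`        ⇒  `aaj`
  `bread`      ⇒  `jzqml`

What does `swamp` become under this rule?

aemux

The shift depends on letter class: consonant r→z is +8, but vowel o→a is +12. Vowels shift forward by 12 and consonants shift forward by 8.
On swamp: s(cons)+8=a, w(cons)+8=e, a(vowel)+12=m, m(cons)+8=u, p(cons)+8=x.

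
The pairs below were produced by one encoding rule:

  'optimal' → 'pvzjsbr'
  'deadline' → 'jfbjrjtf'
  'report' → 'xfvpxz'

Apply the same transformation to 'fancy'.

The shift depends on letter class: consonant p→v is +6, but vowel o→p is +1. Vowels shift forward by 1 and consonants shift forward by 6.
On fancy: f(cons)+6=l, a(vowel)+1=b, n(cons)+6=t, c(cons)+6=i, y(cons)+6=e.

lbtie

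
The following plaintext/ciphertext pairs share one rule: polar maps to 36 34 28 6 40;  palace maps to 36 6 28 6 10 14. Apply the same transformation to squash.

42 38 46 6 42 20

p(#16)→36 and o(#15)→34: differences scale by 2, so n = 2·pos + 4. Each letter becomes 2×(its alphabet position, a=1..z=26) + 4.
On squash: s=19→42, q=17→38, u=21→46, a=1→6, s=19→42, h=8→20.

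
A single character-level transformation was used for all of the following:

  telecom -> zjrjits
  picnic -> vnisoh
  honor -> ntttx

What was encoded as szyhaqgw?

Shifts by position in telecom: pos 0: t→z (+6), pos 1: e→j (+5), pos 2: l→r (+6), pos 3: e→j (+5) — repeating every 2. The shifts repeat in a cycle of length 2: positions 0,1,… shift by +6, +5, then the pattern repeats.
Reversing it on szyhaqgw: s−6=m, z−5=u, y−6=s, h−5=c, a−6=u, q−5=l, g−6=a, w−5=r.

muscular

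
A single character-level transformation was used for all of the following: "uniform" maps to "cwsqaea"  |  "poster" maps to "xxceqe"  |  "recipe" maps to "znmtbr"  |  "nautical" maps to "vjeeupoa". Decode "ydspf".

quiet

In uniform: u→c is +8, n→w is +9, i→s is +10, f→q is +11 — the shift increases by 1 each position. Each letter shifts forward by (position + 8), i.e. 8, 9, 10, … — the shift grows by one for each successive letter.
Undoing it on ydspf: y−8=q, d−9=u, s−10=i, p−11=e, f−12=t.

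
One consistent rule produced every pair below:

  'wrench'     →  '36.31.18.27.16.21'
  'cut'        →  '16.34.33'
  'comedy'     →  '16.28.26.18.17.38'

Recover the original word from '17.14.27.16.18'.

dance

Letters become their 1-based position plus 13 (so a→14, b→15, …).
Undoing it on 17.14.27.16.18: 17→(17−13)÷1=4=d, 14→(14−13)÷1=1=a, 27→(27−13)÷1=14=n, 16→(16−13)÷1=3=c, 18→(18−13)÷1=5=e.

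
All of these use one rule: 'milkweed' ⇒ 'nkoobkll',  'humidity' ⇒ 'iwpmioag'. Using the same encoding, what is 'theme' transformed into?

The shift increases by 1 at each position, starting from +1: 1, 2, 3, ….
Applying it to theme: t+1=u, h+2=j, e+3=h, m+4=q, e+5=j.

ujhqj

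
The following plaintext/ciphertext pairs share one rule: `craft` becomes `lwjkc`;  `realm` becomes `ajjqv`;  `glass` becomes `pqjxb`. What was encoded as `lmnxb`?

chess

Shifts by position in craft: pos 0: c→l (+9), pos 1: r→w (+5), pos 2: a→j (+9), pos 3: f→k (+5) — repeating every 2. It's a Vigenère-style cipher with numeric key [9,5]: position i shifts by key[i mod 2].
Decoding lmnxb: l−9=c, m−5=h, n−9=e, x−5=s, b−9=s.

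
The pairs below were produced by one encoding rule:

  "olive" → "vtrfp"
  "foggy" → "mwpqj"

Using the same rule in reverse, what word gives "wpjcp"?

In olive: o→v is +7, l→t is +8, i→r is +9, v→f is +10 — the shift increases by 1 each position. Each letter shifts forward by (position + 7), i.e. 7, 8, 9, … — the shift grows by one for each successive letter.
Reversing it on wpjcp: w−7=p, p−8=h, j−9=a, c−10=s, p−11=e.

phase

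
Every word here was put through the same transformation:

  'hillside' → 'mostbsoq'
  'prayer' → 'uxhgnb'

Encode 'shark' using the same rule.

xnhzt

Letter i (0-indexed) is shifted by i+5, so successive shifts are 5, 6, 7, ….
On shark: s+5=x, h+6=n, a+7=h, r+8=z, k+9=t.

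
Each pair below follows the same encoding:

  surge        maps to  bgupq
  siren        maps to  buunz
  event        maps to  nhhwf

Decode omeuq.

Shifts by position in surge: pos 0: s→b (+9), pos 1: u→g (+12), pos 2: r→u (+3), pos 3: g→p (+9), pos 4: e→q (+12) — repeating every 3. The shifts repeat in a cycle of length 3: positions 0,1,… shift by +9, +12, +3, then the pattern repeats.
Undoing it on omeuq: o−9=f, m−12=a, e−3=b, u−9=l, q−12=e.

fable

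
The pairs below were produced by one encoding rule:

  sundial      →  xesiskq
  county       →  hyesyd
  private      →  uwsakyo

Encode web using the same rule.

bog

The shift depends on letter class: consonant s→x is +5, but vowel u→e is +10. The rule splits by letter class: vowels +10, consonants +5.
For web: w(cons)+5=b, e(vowel)+10=o, b(cons)+5=g.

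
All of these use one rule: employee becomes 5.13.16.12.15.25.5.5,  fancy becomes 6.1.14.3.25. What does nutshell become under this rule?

14.21.20.19.8.5.12.12

e is letter #5 and maps to 5: an offset of 0. Letters become their 1-indexed alphabet positions: a=1 … z=26.
Applying it to nutshell: n=14→14, u=21→21, t=20→20, s=19→19, h=8→8, e=5→5, l=12→12, l=12→12.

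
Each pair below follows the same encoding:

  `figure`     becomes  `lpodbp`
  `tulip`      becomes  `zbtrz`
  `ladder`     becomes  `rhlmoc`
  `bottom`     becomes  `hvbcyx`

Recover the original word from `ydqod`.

swift

Letter i (0-indexed) is shifted by i+6, so successive shifts are 6, 7, 8, ….
Undoing it on ydqod: y−6=s, d−7=w, q−8=i, o−9=f, d−10=t.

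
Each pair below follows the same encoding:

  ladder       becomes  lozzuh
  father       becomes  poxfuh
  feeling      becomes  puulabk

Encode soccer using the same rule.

cweeuh

l(11)→l(11) and a(0)→o(14) fit y≡21x+14 (mod 26); the inverse of 21 mod 26 is 5. Treating letters as 0–25, the rule is x ↦ 21x + 14 (mod 26).
On soccer: s(18)→21·18+14≡2=c; o(14)→21·14+14≡22=w; c(2)→21·2+14≡4=e; c(2)→21·2+14≡4=e; e(4)→21·4+14≡20=u; r(17)→21·17+14≡7=h (all mod 26).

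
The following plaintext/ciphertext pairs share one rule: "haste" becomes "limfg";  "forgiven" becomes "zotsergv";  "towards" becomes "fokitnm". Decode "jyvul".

h(7)→l(11) and a(0)→i(8) fit y≡19x+8 (mod 26); the inverse of 19 mod 26 is 11. This is an affine cipher: with a=0,…,z=25, each position x becomes (19x+8) mod 26.
Reversing it on jyvul: j(9)→11·(9−8)≡11=l; y(24)→11·(24−8)≡20=u; v(21)→11·(21−8)≡13=n; u(20)→11·(20−8)≡2=c; l(11)→11·(11−8)≡7=h (all mod 26).

lunch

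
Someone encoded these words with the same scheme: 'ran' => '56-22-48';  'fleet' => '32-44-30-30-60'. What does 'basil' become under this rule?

24-22-58-38-44

r(#18)→56 and a(#1)→22: differences scale by 2, so n = 2·pos + 20. With a=1..z=26, the number is 2·pos + 20.
On basil: b=2→24, a=1→22, s=19→58, i=9→38, l=12→44.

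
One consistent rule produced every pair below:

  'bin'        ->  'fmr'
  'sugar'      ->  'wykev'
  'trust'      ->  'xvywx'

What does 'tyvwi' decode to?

purse

Compare letters: b→f is +4, i→m is +4, n→r is +4 — a constant shift. It's a constant shift of +4 (ROT4).
Undoing it on tyvwi: t−4=p, y−4=u, v−4=r, w−4=s, i−4=e.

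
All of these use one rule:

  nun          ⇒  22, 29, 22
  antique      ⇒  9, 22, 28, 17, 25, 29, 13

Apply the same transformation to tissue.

n is letter #14 and maps to 22: an offset of 8. The number is (letter's place in the alphabet, a=1) + 8.
For tissue: t=20→28, i=9→17, s=19→27, s=19→27, u=21→29, e=5→13.

28, 17, 27, 27, 29, 13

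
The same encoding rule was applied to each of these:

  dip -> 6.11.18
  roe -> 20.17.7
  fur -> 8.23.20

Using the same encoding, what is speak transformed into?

The number is (letter's place in the alphabet, a=1) + 2.
Applying it to speak: s=19→21, p=16→18, e=5→7, a=1→3, k=11→13.

21.18.7.3.13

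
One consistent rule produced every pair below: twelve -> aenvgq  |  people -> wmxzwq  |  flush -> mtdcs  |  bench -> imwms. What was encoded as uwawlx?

In twelve: t→a is +7, w→e is +8, e→n is +9, l→v is +10 — the shift increases by 1 each position. Letter i (0-indexed) is shifted by i+7, so successive shifts are 7, 8, 9, ….
Decoding uwawlx: u−7=n, w−8=o, a−9=r, w−10=m, l−11=a, x−12=l.

normal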